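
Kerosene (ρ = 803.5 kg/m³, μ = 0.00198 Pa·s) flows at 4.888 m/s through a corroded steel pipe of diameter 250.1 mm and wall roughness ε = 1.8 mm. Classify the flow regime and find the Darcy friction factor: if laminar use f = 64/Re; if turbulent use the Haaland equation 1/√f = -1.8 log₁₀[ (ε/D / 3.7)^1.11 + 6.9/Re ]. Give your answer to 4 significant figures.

f ≈ 0.03422

Re = ρVD/μ = 803.5·4.888·0.2501/0.00198 = 4.961e+05.
Re > 4000 → turbulent. ε/D = 0.0018/0.2501 = 0.0072; Haaland: 1/√f = -1.8 log₁₀[0.000979 + 1.39e-05] = 5.406, so f = 0.03422.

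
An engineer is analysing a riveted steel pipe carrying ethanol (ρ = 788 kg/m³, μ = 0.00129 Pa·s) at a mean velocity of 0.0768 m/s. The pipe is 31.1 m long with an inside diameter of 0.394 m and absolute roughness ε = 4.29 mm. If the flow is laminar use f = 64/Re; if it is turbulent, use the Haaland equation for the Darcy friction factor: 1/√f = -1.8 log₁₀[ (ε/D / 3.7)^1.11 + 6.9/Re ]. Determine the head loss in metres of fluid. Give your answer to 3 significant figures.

h_f ≈ 9.93×10^-4 m

Reynolds number Re = ρVD/μ = 788 · 0.0768 · 0.394 / 0.00129 = 1.848e+04.
Re > 4000 → turbulent. Relative roughness ε/D = 0.00429/0.394 = 0.0109. Haaland: 1/√f = -1.8 log₁₀[(0.0109/3.7)^1.11 + 6.9/1.848e+04] = -1.8 log₁₀[0.00155 + 0.000373] = 4.889, so f = 0.04184.
Darcy-Weisbach: ΔP = f(L/D)(ρV²/2) = 0.04184·(31.1/0.394)·(788·0.0768²/2) = 0.04184·78.93·2.324 = 7.675 Pa.
Head loss h_f = ΔP/(ρg) = 7.675/(788·9.81) = 9.93×10^-4 m.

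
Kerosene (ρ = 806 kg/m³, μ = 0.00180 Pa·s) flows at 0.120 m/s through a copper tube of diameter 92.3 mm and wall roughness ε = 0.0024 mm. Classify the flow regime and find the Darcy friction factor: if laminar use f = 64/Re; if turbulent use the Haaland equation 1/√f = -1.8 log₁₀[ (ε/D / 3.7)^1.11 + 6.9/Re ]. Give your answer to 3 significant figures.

f ≈ 0.0378

Re = ρVD/μ = 806·0.12·0.0923/0.0018 = 4960.
Re > 4000 → turbulent. ε/D = 2.4e-06/0.0923 = 2.6e-05; Haaland: 1/√f = -1.8 log₁₀[1.91e-06 + 0.00139] = 5.141, so f = 0.03784.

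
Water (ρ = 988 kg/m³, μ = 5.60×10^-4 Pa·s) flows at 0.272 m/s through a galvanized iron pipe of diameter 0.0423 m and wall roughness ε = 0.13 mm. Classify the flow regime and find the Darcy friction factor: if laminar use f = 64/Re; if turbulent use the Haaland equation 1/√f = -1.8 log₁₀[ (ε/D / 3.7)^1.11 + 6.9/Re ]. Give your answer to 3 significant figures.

Re = ρVD/μ = 988·0.272·0.0423/0.00056 = 2.03e+04.
Re > 4000 → turbulent. ε/D = 0.00013/0.0423 = 0.00307; Haaland: 1/√f = -1.8 log₁₀[0.000381 + 0.00034] = 5.656, so f = 0.03126.

f ≈ 0.0313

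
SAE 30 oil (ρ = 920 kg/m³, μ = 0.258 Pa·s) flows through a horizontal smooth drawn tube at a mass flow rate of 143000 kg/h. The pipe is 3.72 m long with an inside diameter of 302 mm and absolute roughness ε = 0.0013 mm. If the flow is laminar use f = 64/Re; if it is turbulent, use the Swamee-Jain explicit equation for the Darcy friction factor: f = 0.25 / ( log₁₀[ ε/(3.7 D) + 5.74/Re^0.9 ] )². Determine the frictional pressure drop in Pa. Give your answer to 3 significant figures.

ṁ = 143000 kg/h = 143000/3600 = 39.72 kg/s.
A = πD²/4 = π(0.302)²/4 = 0.07163 m²; mean velocity V = ṁ/(ρA) = 39.72/(920 · 0.07163) = 0.6028 m/s.
Reynolds number Re = ρVD/μ = 920 · 0.6028 · 0.302 / 0.258 = 649.1.
Re < 2300 → laminar flow, so f = 64/Re = 64/649.1 = 0.0986 (the turbulent correlation is not needed).
Darcy-Weisbach: ΔP = f(L/D)(ρV²/2) = 0.0986·(3.72/0.302)·(920·0.6028²/2) = 0.0986·12.32·167.1 = 203 Pa.

ΔP ≈ 203 Pa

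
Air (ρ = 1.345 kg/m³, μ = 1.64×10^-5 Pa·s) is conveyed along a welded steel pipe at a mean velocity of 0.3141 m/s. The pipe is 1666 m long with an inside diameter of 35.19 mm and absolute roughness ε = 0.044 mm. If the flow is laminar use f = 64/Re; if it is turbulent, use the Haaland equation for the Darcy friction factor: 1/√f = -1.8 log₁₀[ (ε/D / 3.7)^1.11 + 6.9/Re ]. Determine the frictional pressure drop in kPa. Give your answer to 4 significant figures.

Reynolds number Re = ρVD/μ = 1.345 · 0.3141 · 0.03519 / 1.64e-05 = 906.5.
Re < 2300 → laminar flow, so f = 64/Re = 64/906.5 = 0.0706 (the turbulent correlation is not needed).
Darcy-Weisbach: ΔP = f(L/D)(ρV²/2) = 0.0706·(1666/0.03519)·(1.345·0.3141²/2) = 0.0706·4.734e+04·0.06635 = 221.8 Pa.
ΔP = 221.8 Pa = 0.2218 kPa.

ΔP ≈ 0.2218 kPa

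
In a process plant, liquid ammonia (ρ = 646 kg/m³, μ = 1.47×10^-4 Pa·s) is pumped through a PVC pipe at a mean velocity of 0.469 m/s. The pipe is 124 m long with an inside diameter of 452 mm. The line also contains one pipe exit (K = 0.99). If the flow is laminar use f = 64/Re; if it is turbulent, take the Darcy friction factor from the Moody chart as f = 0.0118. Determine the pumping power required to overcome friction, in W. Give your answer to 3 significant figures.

Reynolds number Re = ρVD/μ = 646 · 0.469 · 0.452 / 0.000147 = 9.316e+05.
Re > 4000 → turbulent; use the Moody-chart value f = 0.0118.
Total minor-loss coefficient ΣK = 1·0.99 = 0.99.
ΔP = [f·L/D + ΣK]·(ρV²/2) = [0.0118·124/0.452 + 0.99]·(646·0.469²/2) = [3.237 + 0.99]·71.05 = 300.3 Pa.
Q = V·A = 0.469·0.1605 = 0.07526 m³/s.
Pumping power P = QΔP = 0.07526·300.3 = 22.60 W = 22.6 W.

P ≈ 22.6 W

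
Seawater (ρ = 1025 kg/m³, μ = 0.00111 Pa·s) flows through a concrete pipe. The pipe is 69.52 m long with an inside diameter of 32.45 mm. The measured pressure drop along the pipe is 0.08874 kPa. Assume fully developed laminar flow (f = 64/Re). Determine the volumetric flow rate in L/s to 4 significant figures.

Q ≈ 0.03130 L/s

For laminar flow, f = 64/Re with Re = ρVD/μ, so Darcy-Weisbach reduces to ΔP = 32μLV/D². Solving for V: V = ΔP·D²/(32μL) = 88.74·(0.03245)²/(32·0.00111·69.52) = 0.03784 m/s.
Check: Re = ρVD/μ = 1025·0.03784·0.03245/0.00111 = 1134 < 2300, so the laminar assumption holds.
Q = V·A = 0.03784·(π/4·0.03245²) = 3.13e-05 m³/s = 0.03130 L/s.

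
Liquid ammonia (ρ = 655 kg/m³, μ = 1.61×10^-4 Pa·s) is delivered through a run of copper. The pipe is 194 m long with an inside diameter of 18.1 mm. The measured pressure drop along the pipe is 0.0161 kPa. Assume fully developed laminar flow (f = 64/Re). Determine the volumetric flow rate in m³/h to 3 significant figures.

For laminar flow, f = 64/Re with Re = ρVD/μ, so Darcy-Weisbach reduces to ΔP = 32μLV/D². Solving for V: V = ΔP·D²/(32μL) = 16.1·(0.0181)²/(32·0.000161·194) = 0.005277 m/s.
Check: Re = ρVD/μ = 655·0.005277·0.0181/0.000161 = 388.6 < 2300, so the laminar assumption holds.
Q = V·A = 0.005277·(π/4·0.0181²) = 1.358e-06 m³/s = 0.00489 m³/h.

Q ≈ 0.00489 m³/h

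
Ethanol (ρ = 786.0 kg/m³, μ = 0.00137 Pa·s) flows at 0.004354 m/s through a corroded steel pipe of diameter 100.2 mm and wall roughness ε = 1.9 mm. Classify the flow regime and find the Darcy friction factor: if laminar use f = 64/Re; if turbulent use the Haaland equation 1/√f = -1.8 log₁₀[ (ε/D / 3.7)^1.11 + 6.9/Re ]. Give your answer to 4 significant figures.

f ≈ 0.2557

Re = ρVD/μ = 786·0.004354·0.1002/0.00137 = 250.3.
Re < 2300 → laminar, so f = 64/Re = 0.2557 (roughness is irrelevant in laminar flow).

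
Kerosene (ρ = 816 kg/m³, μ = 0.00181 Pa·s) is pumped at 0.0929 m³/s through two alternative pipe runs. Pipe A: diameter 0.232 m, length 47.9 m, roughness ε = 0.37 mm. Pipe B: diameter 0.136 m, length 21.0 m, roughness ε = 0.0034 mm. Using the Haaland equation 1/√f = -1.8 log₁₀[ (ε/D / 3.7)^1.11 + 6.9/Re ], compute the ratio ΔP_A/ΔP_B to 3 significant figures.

Pipe A: V = Q/A = 0.0929/0.04227 = 2.198 m/s; Re = 2.299e+05; ε/D = 0.00159; Haaland → f = 0.02292; ΔP_A = f(L/D)(ρV²/2) = 9323 Pa.
Pipe B: V = Q/A = 0.0929/0.01453 = 6.395 m/s; Re = 3.921e+05; ε/D = 2.5e-05; Haaland → f = 0.0139; ΔP_B = f(L/D)(ρV²/2) = 3.582e+04 Pa.
ΔP_A/ΔP_B = 9323/3.582e+04 = 0.260.

ΔP_A/ΔP_B ≈ 0.260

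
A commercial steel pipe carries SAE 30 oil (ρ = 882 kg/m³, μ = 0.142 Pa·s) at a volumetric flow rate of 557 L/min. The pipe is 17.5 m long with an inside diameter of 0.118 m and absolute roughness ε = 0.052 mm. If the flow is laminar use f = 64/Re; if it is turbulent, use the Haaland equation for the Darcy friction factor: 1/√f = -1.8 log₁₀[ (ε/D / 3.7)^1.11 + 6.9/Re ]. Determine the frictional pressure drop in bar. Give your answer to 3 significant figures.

ΔP ≈ 0.0485 bar

Q = 557 L/min = 557/60000 = 0.009283 m³/s.
Cross-sectional area A = πD²/4 = π(0.118)²/4 = 0.01094 m²; mean velocity V = Q/A = 0.009283/0.01094 = 0.8489 m/s.
Reynolds number Re = ρVD/μ = 882 · 0.8489 · 0.118 / 0.142 = 622.2.
Re < 2300 → laminar flow, so f = 64/Re = 64/622.2 = 0.1029 (the turbulent correlation is not needed).
Darcy-Weisbach: ΔP = f(L/D)(ρV²/2) = 0.1029·(17.5/0.118)·(882·0.8489²/2) = 0.1029·148.3·317.8 = 4848 Pa.
ΔP = 4848 Pa = 0.0485 bar.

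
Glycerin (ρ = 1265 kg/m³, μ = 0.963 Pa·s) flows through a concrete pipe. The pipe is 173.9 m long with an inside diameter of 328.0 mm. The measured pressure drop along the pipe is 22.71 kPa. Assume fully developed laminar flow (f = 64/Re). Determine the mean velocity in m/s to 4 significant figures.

V ≈ 0.4559 m/s

For laminar flow, f = 64/Re with Re = ρVD/μ, so Darcy-Weisbach reduces to ΔP = 32μLV/D². Solving for V: V = ΔP·D²/(32μL) = 2.271e+04·(0.328)²/(32·0.963·173.9) = 0.4559 m/s.
Check: Re = ρVD/μ = 1265·0.4559·0.328/0.963 = 196.4 < 2300, so the laminar assumption holds.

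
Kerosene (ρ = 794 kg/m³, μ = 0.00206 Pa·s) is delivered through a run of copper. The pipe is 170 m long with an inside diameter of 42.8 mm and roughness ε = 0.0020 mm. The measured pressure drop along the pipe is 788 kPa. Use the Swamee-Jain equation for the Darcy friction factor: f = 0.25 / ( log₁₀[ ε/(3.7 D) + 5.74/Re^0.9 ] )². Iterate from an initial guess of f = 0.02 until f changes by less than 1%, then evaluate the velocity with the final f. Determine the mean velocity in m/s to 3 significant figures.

Rearranging Darcy-Weisbach: V = √(2·ΔP·D/(f·L·ρ)). With ε/D = 2e-06/0.0428 = 4.67e-05, iterate starting from f = 0.02:
  f = 0.02 → V = √(2·7.88e+05·0.0428/(0.02·170·794)) = 4.999 m/s; Re = ρVD/μ = 8.246e+04; f → 0.01886
  f = 0.01886 → V = 5.148 m/s; Re = 8.492e+04; f → 0.01875
Converged (Δf/f < 1%). With the final f = 0.01875: V = √(2·7.88e+05·0.0428/(0.01875·170·794)) = 5.163 m/s.

V ≈ 5.16 m/s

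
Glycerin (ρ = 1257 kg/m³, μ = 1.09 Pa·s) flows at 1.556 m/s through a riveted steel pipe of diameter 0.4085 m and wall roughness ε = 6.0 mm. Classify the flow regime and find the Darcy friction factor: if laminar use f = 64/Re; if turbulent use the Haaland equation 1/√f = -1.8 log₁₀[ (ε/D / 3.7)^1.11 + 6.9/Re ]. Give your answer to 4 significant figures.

f ≈ 0.08731

Re = ρVD/μ = 1257·1.556·0.4085/1.09 = 733.
Re < 2300 → laminar, so f = 64/Re = 0.08731 (roughness is irrelevant in laminar flow).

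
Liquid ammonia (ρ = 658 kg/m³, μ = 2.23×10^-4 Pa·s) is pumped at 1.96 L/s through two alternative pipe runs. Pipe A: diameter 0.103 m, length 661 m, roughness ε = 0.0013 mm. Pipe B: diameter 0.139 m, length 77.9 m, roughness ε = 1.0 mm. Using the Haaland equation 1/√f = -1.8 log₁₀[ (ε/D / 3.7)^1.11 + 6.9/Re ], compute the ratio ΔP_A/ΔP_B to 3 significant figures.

ΔP_A/ΔP_B ≈ 20.6

Pipe A: V = Q/A = 0.00196/0.008332 = 0.2352 m/s; Re = 7.149e+04; ε/D = 1.26e-05; Haaland → f = 0.01918; ΔP_A = f(L/D)(ρV²/2) = 2241 Pa.
Pipe B: V = Q/A = 0.00196/0.01517 = 0.1292 m/s; Re = 5.298e+04; ε/D = 0.00719; Haaland → f = 0.03534; ΔP_B = f(L/D)(ρV²/2) = 108.7 Pa.
ΔP_A/ΔP_B = 2241/108.7 = 20.6.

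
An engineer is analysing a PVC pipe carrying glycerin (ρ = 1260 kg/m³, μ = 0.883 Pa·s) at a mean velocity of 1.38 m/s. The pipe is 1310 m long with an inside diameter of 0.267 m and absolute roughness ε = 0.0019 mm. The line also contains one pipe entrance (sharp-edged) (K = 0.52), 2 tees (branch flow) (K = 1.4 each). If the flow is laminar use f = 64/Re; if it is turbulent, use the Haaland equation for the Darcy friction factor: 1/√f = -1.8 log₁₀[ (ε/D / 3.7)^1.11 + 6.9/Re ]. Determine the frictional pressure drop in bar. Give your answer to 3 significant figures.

Reynolds number Re = ρVD/μ = 1260 · 1.38 · 0.267 / 0.883 = 525.8.
Re < 2300 → laminar flow, so f = 64/Re = 64/525.8 = 0.1217 (the turbulent correlation is not needed).
Total minor-loss coefficient ΣK = 1·0.52 + 2·1.4 = 3.32.
ΔP = [f·L/D + ΣK]·(ρV²/2) = [0.1217·1310/0.267 + 3.32]·(1260·1.38²/2) = [597.2 + 3.32]·1200 = 7.205e+05 Pa.
ΔP = 7.205e+05 Pa = 7.21 bar.

ΔP ≈ 7.21 bar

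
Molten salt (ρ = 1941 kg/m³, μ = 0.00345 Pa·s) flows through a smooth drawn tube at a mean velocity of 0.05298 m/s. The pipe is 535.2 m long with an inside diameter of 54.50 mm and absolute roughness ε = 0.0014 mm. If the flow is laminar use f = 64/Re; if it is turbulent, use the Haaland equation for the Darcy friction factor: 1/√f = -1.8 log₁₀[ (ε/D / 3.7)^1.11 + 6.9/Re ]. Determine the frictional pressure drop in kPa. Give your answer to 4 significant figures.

ΔP ≈ 1.054 kPa

Reynolds number Re = ρVD/μ = 1941 · 0.05298 · 0.0545 / 0.00345 = 1624.
Re < 2300 → laminar flow, so f = 64/Re = 64/1624 = 0.0394 (the turbulent correlation is not needed).
Darcy-Weisbach: ΔP = f(L/D)(ρV²/2) = 0.0394·(535.2/0.0545)·(1941·0.05298²/2) = 0.0394·9820·2.724 = 1054 Pa.
ΔP = 1054 Pa = 1.054 kPa.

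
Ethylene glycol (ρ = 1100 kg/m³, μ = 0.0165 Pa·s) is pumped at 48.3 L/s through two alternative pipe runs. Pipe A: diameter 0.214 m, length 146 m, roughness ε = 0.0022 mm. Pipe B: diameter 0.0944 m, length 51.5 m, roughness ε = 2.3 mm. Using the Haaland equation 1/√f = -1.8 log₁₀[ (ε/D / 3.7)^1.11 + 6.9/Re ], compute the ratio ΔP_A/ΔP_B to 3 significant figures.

ΔP_A/ΔP_B ≈ 0.0231

Pipe A: V = Q/A = 0.0483/0.03597 = 1.343 m/s; Re = 1.916e+04; ε/D = 1.03e-05; Haaland → f = 0.02604; ΔP_A = f(L/D)(ρV²/2) = 1.762e+04 Pa.
Pipe B: V = Q/A = 0.0483/0.006999 = 6.901 m/s; Re = 4.343e+04; ε/D = 0.0244; Haaland → f = 0.05342; ΔP_B = f(L/D)(ρV²/2) = 7.634e+05 Pa.
ΔP_A/ΔP_B = 1.762e+04/7.634e+05 = 0.0231.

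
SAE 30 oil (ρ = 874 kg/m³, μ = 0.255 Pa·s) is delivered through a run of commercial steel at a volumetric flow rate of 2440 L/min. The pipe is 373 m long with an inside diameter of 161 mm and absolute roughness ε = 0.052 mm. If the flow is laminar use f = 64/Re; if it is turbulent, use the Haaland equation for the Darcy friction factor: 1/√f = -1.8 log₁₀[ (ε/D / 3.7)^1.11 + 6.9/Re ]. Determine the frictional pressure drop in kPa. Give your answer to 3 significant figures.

Q = 2440 L/min = 2440/60000 = 0.04067 m³/s.
Cross-sectional area A = πD²/4 = π(0.161)²/4 = 0.02036 m²; mean velocity V = Q/A = 0.04067/0.02036 = 1.998 m/s.
Reynolds number Re = ρVD/μ = 874 · 1.998 · 0.161 / 0.255 = 1102.
Re < 2300 → laminar flow, so f = 64/Re = 64/1102 = 0.05806 (the turbulent correlation is not needed).
Darcy-Weisbach: ΔP = f(L/D)(ρV²/2) = 0.05806·(373/0.161)·(874·1.998²/2) = 0.05806·2317·1744 = 2.346e+05 Pa.
ΔP = 2.346e+05 Pa = 235 kPa.

ΔP ≈ 235 kPa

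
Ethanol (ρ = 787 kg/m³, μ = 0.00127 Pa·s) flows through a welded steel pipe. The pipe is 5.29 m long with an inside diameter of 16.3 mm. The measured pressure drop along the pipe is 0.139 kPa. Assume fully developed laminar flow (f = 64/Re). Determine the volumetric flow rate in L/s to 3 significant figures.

For laminar flow, f = 64/Re with Re = ρVD/μ, so Darcy-Weisbach reduces to ΔP = 32μLV/D². Solving for V: V = ΔP·D²/(32μL) = 139·(0.0163)²/(32·0.00127·5.29) = 0.1718 m/s.
Check: Re = ρVD/μ = 787·0.1718·0.0163/0.00127 = 1735 < 2300, so the laminar assumption holds.
Q = V·A = 0.1718·(π/4·0.0163²) = 3.585e-05 m³/s = 0.0358 L/s.

Q ≈ 0.0358 L/s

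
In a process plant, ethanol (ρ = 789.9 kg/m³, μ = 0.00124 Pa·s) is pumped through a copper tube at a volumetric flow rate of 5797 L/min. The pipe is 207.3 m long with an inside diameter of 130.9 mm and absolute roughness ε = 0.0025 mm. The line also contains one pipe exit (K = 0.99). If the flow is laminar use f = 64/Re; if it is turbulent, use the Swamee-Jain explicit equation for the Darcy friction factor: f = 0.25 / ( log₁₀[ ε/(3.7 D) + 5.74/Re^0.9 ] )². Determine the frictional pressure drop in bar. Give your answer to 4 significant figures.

ΔP ≈ 4.397 bar

Q = 5797 L/min = 5797/60000 = 0.09662 m³/s.
Cross-sectional area A = πD²/4 = π(0.1309)²/4 = 0.01346 m²; mean velocity V = Q/A = 0.09662/0.01346 = 7.179 m/s.
Reynolds number Re = ρVD/μ = 789.9 · 7.179 · 0.1309 / 0.00124 = 5.986e+05.
Re > 4000 → turbulent. Relative roughness ε/D = 2.5e-06/0.1309 = 1.91e-05. Swamee-Jain: f = 0.25/(log₁₀[1.91e-05/3.7 + 5.74/5.986e+05^0.9])² = 0.25/(log₁₀[5.16e-06 + 3.63e-05])² = 0.25/(-4.383)² = 0.01302.
Total minor-loss coefficient ΣK = 1·0.99 = 0.99.
ΔP = [f·L/D + ΣK]·(ρV²/2) = [0.01302·207.3/0.1309 + 0.99]·(789.9·7.179²/2) = [20.61 + 0.99]·2.036e+04 = 4.397e+05 Pa.
ΔP = 4.397e+05 Pa = 4.397 bar.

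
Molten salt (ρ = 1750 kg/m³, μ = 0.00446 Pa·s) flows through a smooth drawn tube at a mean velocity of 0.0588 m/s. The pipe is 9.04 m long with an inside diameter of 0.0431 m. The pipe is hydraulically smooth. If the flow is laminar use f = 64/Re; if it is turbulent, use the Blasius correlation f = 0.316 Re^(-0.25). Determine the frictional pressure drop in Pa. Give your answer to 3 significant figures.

Reynolds number Re = ρVD/μ = 1750 · 0.0588 · 0.0431 / 0.00446 = 994.4.
Re < 2300 → laminar flow, so f = 64/Re = 64/994.4 = 0.06436 (the turbulent correlation is not needed).
Darcy-Weisbach: ΔP = f(L/D)(ρV²/2) = 0.06436·(9.04/0.0431)·(1750·0.0588²/2) = 0.06436·209.7·3.025 = 40.84 Pa.

ΔP ≈ 40.8 Pa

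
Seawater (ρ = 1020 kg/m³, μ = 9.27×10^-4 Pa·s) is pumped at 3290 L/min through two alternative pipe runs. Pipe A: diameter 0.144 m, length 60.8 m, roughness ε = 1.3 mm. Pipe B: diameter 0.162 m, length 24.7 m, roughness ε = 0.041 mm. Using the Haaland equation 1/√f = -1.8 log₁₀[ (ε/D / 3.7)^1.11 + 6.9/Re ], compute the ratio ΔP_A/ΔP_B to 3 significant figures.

ΔP_A/ΔP_B ≈ 10.3

Pipe A: V = Q/A = 0.05483/0.01629 = 3.367 m/s; Re = 5.335e+05; ε/D = 0.00903; Haaland → f = 0.03681; ΔP_A = f(L/D)(ρV²/2) = 8.986e+04 Pa.
Pipe B: V = Q/A = 0.05483/0.02061 = 2.66 m/s; Re = 4.742e+05; ε/D = 0.000253; Haaland → f = 0.01583; ΔP_B = f(L/D)(ρV²/2) = 8710 Pa.
ΔP_A/ΔP_B = 8.986e+04/8710 = 10.3.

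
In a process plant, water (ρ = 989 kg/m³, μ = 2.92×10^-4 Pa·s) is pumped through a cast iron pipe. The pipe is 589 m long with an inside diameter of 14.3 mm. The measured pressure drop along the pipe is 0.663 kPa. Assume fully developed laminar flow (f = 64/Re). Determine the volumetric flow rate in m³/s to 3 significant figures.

For laminar flow, f = 64/Re with Re = ρVD/μ, so Darcy-Weisbach reduces to ΔP = 32μLV/D². Solving for V: V = ΔP·D²/(32μL) = 663·(0.0143)²/(32·0.000292·589) = 0.02463 m/s.
Check: Re = ρVD/μ = 989·0.02463·0.0143/0.000292 = 1193 < 2300, so the laminar assumption holds.
Q = V·A = 0.02463·(π/4·0.0143²) = 3.956e-06 m³/s = 3.96×10^-6 m³/s.

Q ≈ 3.96×10^-6 m³/s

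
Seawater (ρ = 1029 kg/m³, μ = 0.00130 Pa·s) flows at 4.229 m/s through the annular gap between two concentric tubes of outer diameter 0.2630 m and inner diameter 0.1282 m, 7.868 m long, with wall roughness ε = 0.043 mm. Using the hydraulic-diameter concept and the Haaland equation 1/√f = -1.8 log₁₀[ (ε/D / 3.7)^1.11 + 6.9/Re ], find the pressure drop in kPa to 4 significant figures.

Hydraulic diameter D_h = 4A/P = D_o - D_i = 0.263 - 0.1282 = 0.1348 m.
Re = ρVD_h/μ = 1029·4.229·0.1348/0.0013 = 4.512e+05.
ε/D_h = 4.3e-05/0.1348 = 0.000319; Haaland gives 1/√f = -1.8 log₁₀[3.08e-05+1.53e-05] = 7.806, so f = 0.01641.
ΔP = f(L/D_h)(ρV²/2) = 0.01641·7.868/0.1348·9202 = 8815 Pa.
ΔP = 8.815 kPa.

ΔP ≈ 8.815 kPa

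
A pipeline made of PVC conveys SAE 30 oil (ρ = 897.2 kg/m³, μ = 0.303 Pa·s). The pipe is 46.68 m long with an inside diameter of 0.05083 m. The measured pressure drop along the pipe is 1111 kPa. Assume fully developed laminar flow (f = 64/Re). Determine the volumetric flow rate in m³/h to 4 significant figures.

For laminar flow, f = 64/Re with Re = ρVD/μ, so Darcy-Weisbach reduces to ΔP = 32μLV/D². Solving for V: V = ΔP·D²/(32μL) = 1.111e+06·(0.05083)²/(32·0.303·46.68) = 6.342 m/s.
Check: Re = ρVD/μ = 897.2·6.342·0.05083/0.303 = 954.5 < 2300, so the laminar assumption holds.
Q = V·A = 6.342·(π/4·0.05083²) = 0.01287 m³/s = 46.33 m³/h.

Q ≈ 46.33 m³/h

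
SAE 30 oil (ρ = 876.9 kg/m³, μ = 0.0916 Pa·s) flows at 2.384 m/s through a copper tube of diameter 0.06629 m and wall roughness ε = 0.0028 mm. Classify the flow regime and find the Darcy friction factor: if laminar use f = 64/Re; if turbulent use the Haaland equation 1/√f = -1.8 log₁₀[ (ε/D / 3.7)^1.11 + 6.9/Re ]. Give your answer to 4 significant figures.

Re = ρVD/μ = 876.9·2.384·0.06629/0.0916 = 1513.
Re < 2300 → laminar, so f = 64/Re = 0.0423 (roughness is irrelevant in laminar flow).

f ≈ 0.04230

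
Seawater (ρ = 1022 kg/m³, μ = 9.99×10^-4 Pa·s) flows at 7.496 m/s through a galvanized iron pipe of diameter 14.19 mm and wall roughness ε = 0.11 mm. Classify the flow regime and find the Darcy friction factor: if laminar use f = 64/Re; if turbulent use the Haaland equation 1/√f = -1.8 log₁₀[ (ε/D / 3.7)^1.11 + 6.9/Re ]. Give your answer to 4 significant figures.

f ≈ 0.03551

Re = ρVD/μ = 1022·7.496·0.01419/0.000999 = 1.088e+05.
Re > 4000 → turbulent. ε/D = 0.00011/0.01419 = 0.00775; Haaland: 1/√f = -1.8 log₁₀[0.00106 + 6.34e-05] = 5.307, so f = 0.03551.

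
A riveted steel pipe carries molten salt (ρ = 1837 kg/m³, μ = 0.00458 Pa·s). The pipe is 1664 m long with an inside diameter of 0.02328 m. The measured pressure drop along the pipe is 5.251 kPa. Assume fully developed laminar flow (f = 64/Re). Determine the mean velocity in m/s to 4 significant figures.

For laminar flow, f = 64/Re with Re = ρVD/μ, so Darcy-Weisbach reduces to ΔP = 32μLV/D². Solving for V: V = ΔP·D²/(32μL) = 5251·(0.02328)²/(32·0.00458·1664) = 0.01167 m/s.
Check: Re = ρVD/μ = 1837·0.01167·0.02328/0.00458 = 109 < 2300, so the laminar assumption holds.

V ≈ 0.01167 m/s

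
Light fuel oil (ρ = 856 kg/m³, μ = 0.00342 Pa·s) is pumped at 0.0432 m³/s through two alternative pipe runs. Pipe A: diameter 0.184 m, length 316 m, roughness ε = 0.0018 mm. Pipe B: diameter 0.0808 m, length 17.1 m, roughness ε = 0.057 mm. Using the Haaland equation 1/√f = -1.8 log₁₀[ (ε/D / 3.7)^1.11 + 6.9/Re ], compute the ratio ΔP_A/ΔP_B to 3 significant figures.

ΔP_A/ΔP_B ≈ 0.288

Pipe A: V = Q/A = 0.0432/0.02659 = 1.625 m/s; Re = 7.482e+04; ε/D = 9.78e-06; Haaland → f = 0.01898; ΔP_A = f(L/D)(ρV²/2) = 3.683e+04 Pa.
Pipe B: V = Q/A = 0.0432/0.005128 = 8.425 m/s; Re = 1.704e+05; ε/D = 0.000705; Haaland → f = 0.01988; ΔP_B = f(L/D)(ρV²/2) = 1.278e+05 Pa.
ΔP_A/ΔP_B = 3.683e+04/1.278e+05 = 0.288.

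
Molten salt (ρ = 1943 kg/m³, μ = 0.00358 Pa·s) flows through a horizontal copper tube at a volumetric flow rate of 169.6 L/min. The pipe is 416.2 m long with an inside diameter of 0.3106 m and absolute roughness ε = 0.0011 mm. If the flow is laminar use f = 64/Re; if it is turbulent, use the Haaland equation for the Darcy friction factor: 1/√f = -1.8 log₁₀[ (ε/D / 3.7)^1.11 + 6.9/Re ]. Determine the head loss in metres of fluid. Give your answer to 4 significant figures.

Q = 169.6 L/min = 169.6/60000 = 0.002827 m³/s.
Cross-sectional area A = πD²/4 = π(0.3106)²/4 = 0.07577 m²; mean velocity V = Q/A = 0.002827/0.07577 = 0.03731 m/s.
Reynolds number Re = ρVD/μ = 1943 · 0.03731 · 0.3106 / 0.00358 = 6289.
Re > 4000 → turbulent. Relative roughness ε/D = 1.1e-06/0.3106 = 3.54e-06. Haaland: 1/√f = -1.8 log₁₀[(3.54e-06/3.7)^1.11 + 6.9/6289] = -1.8 log₁₀[2.08e-07 + 0.0011] = 5.327, so f = 0.03524.
Darcy-Weisbach: ΔP = f(L/D)(ρV²/2) = 0.03524·(416.2/0.3106)·(1943·0.03731²/2) = 0.03524·1340·1.352 = 63.84 Pa.
Head loss h_f = ΔP/(ρg) = 63.84/(1943·9.81) = 0.003349 m.

h_f ≈ 0.003349 m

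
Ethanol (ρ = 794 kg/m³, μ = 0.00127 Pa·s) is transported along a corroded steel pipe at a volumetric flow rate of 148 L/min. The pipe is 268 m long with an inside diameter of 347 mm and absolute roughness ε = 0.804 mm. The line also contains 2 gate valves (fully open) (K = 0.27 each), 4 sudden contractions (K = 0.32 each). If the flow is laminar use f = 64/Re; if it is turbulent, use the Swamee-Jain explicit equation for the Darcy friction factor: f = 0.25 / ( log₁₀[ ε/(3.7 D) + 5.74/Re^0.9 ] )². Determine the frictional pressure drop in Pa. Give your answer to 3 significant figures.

ΔP ≈ 8.72 Pa

Q = 148 L/min = 148/60000 = 0.002467 m³/s.
Cross-sectional area A = πD²/4 = π(0.347)²/4 = 0.09457 m²; mean velocity V = Q/A = 0.002467/0.09457 = 0.02608 m/s.
Reynolds number Re = ρVD/μ = 794 · 0.02608 · 0.347 / 0.00127 = 5659.
Re > 4000 → turbulent. Relative roughness ε/D = 0.000804/0.347 = 0.00232. Swamee-Jain: f = 0.25/(log₁₀[0.00232/3.7 + 5.74/5659^0.9])² = 0.25/(log₁₀[0.000626 + 0.00241])² = 0.25/(-2.518)² = 0.03943.
Total minor-loss coefficient ΣK = 2·0.27 + 4·0.32 = 1.82.
ΔP = [f·L/D + ΣK]·(ρV²/2) = [0.03943·268/0.347 + 1.82]·(794·0.02608²/2) = [30.45 + 1.82]·0.2701 = 8.716 Pa.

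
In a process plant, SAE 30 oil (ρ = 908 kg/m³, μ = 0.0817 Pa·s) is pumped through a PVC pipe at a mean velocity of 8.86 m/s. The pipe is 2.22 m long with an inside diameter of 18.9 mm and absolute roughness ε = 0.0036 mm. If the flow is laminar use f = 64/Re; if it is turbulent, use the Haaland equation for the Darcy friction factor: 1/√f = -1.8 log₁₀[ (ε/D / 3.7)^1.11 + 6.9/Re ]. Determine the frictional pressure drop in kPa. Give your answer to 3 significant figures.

Reynolds number Re = ρVD/μ = 908 · 8.86 · 0.0189 / 0.0817 = 1861.
Re < 2300 → laminar flow, so f = 64/Re = 64/1861 = 0.03439 (the turbulent correlation is not needed).
Darcy-Weisbach: ΔP = f(L/D)(ρV²/2) = 0.03439·(2.22/0.0189)·(908·8.86²/2) = 0.03439·117.5·3.564e+04 = 1.44e+05 Pa.
ΔP = 1.44e+05 Pa = 144 kPa.

ΔP ≈ 144 kPa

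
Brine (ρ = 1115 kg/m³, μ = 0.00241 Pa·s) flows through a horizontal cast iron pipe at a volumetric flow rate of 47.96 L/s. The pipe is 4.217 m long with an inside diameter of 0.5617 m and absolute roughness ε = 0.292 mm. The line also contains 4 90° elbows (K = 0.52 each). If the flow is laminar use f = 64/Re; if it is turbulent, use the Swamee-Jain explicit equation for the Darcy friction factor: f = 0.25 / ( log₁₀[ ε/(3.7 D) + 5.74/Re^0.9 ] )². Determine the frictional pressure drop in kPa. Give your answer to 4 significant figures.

Q = 47.96 L/s = 47.96/1000 = 0.04796 m³/s.
Cross-sectional area A = πD²/4 = π(0.5617)²/4 = 0.2478 m²; mean velocity V = Q/A = 0.04796/0.2478 = 0.1935 m/s.
Reynolds number Re = ρVD/μ = 1115 · 0.1935 · 0.5617 / 0.00241 = 5.03e+04.
Re > 4000 → turbulent. Relative roughness ε/D = 0.000292/0.5617 = 0.00052. Swamee-Jain: f = 0.25/(log₁₀[0.00052/3.7 + 5.74/5.03e+04^0.9])² = 0.25/(log₁₀[0.000141 + 0.000337])² = 0.25/(-3.321)² = 0.02267.
Total minor-loss coefficient ΣK = 4·0.52 = 2.08.
ΔP = [f·L/D + ΣK]·(ρV²/2) = [0.02267·4.217/0.5617 + 2.08]·(1115·0.1935²/2) = [0.1702 + 2.08]·20.88 = 46.99 Pa.
ΔP = 46.99 Pa = 0.04699 kPa.

ΔP ≈ 0.04699 kPa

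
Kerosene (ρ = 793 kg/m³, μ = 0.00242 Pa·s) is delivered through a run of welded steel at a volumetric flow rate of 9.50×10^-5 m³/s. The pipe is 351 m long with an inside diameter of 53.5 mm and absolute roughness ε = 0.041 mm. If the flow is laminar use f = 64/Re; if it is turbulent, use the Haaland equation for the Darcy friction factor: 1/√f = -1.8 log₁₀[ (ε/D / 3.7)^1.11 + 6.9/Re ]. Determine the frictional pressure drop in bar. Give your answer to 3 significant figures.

ΔP ≈ 0.00401 bar

Cross-sectional area A = πD²/4 = π(0.0535)²/4 = 0.002248 m²; mean velocity V = Q/A = 9.5e-05/0.002248 = 0.04226 m/s.
Reynolds number Re = ρVD/μ = 793 · 0.04226 · 0.0535 / 0.00242 = 740.9.
Re < 2300 → laminar flow, so f = 64/Re = 64/740.9 = 0.08639 (the turbulent correlation is not needed).
Darcy-Weisbach: ΔP = f(L/D)(ρV²/2) = 0.08639·(351/0.0535)·(793·0.04226²/2) = 0.08639·6561·0.7081 = 401.3 Pa.
ΔP = 401.3 Pa = 0.00401 bar.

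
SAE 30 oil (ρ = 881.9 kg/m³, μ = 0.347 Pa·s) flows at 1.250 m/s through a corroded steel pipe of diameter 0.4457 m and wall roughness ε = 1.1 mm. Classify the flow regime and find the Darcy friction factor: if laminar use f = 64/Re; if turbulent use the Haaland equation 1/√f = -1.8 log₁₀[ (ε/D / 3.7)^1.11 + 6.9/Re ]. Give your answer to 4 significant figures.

Re = ρVD/μ = 881.9·1.25·0.4457/0.347 = 1416.
Re < 2300 → laminar, so f = 64/Re = 0.0452 (roughness is irrelevant in laminar flow).

f ≈ 0.04520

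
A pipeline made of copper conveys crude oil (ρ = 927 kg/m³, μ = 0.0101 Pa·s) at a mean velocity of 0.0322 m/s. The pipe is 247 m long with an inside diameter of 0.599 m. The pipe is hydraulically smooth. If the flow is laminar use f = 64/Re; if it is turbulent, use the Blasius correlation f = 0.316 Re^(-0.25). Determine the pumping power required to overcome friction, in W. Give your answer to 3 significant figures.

Reynolds number Re = ρVD/μ = 927 · 0.0322 · 0.599 / 0.0101 = 1770.
Re < 2300 → laminar flow, so f = 64/Re = 64/1770 = 0.03615 (the turbulent correlation is not needed).
Darcy-Weisbach: ΔP = f(L/D)(ρV²/2) = 0.03615·(247/0.599)·(927·0.0322²/2) = 0.03615·412.4·0.4806 = 7.164 Pa.
Q = V·A = 0.0322·0.2818 = 0.009074 m³/s.
Pumping power P = QΔP = 0.009074·7.164 = 0.06501 W = 0.0650 W.

P ≈ 0.0650 W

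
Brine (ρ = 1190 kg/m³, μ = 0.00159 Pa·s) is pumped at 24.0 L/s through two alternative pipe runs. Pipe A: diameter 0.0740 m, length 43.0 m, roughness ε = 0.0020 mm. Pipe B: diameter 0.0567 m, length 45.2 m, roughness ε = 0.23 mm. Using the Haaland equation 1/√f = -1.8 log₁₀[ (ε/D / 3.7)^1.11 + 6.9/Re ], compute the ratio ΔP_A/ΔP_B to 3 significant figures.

Pipe A: V = Q/A = 0.024/0.004301 = 5.58 m/s; Re = 3.091e+05; ε/D = 2.7e-05; Haaland → f = 0.0145; ΔP_A = f(L/D)(ρV²/2) = 1.561e+05 Pa.
Pipe B: V = Q/A = 0.024/0.002525 = 9.505 m/s; Re = 4.034e+05; ε/D = 0.00406; Haaland → f = 0.02884; ΔP_B = f(L/D)(ρV²/2) = 1.236e+06 Pa.
ΔP_A/ΔP_B = 1.561e+05/1.236e+06 = 0.126.

ΔP_A/ΔP_B ≈ 0.126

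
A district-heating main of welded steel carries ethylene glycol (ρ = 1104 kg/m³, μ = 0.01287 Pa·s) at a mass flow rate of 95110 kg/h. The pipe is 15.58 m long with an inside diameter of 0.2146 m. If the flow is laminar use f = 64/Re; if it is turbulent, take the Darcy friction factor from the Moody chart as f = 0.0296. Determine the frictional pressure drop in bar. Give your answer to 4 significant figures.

ΔP ≈ 0.005193 bar

ṁ = 95110 kg/h = 95110/3600 = 26.42 kg/s.
A = πD²/4 = π(0.2146)²/4 = 0.03617 m²; mean velocity V = ṁ/(ρA) = 26.42/(1104 · 0.03617) = 0.6616 m/s.
Reynolds number Re = ρVD/μ = 1104 · 0.6616 · 0.2146 / 0.0129 = 1.218e+04.
Re > 4000 → turbulent; use the Moody-chart value f = 0.0296.
Darcy-Weisbach: ΔP = f(L/D)(ρV²/2) = 0.0296·(15.58/0.2146)·(1104·0.6616²/2) = 0.0296·72.6·241.6 = 519.3 Pa.
ΔP = 519.3 Pa = 0.005193 bar.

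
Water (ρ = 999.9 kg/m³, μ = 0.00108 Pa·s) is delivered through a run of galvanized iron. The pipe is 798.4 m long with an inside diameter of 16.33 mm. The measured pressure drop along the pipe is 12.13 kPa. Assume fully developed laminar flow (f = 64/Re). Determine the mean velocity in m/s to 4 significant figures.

V ≈ 0.1172 m/s

For laminar flow, f = 64/Re with Re = ρVD/μ, so Darcy-Weisbach reduces to ΔP = 32μLV/D². Solving for V: V = ΔP·D²/(32μL) = 1.213e+04·(0.01633)²/(32·0.00108·798.4) = 0.1172 m/s.
Check: Re = ρVD/μ = 999.9·0.1172·0.01633/0.00108 = 1772 < 2300, so the laminar assumption holds.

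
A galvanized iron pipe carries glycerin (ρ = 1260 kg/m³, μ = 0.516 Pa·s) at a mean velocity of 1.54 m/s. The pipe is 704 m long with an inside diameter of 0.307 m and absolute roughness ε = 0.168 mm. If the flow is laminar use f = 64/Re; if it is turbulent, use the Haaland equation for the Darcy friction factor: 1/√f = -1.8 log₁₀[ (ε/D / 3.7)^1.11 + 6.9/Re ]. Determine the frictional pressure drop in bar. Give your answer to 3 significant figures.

Reynolds number Re = ρVD/μ = 1260 · 1.54 · 0.307 / 0.516 = 1154.
Re < 2300 → laminar flow, so f = 64/Re = 64/1154 = 0.05544 (the turbulent correlation is not needed).
Darcy-Weisbach: ΔP = f(L/D)(ρV²/2) = 0.05544·(704/0.307)·(1260·1.54²/2) = 0.05544·2293·1494 = 1.899e+05 Pa.
ΔP = 1.899e+05 Pa = 1.90 bar.

ΔP ≈ 1.90 bar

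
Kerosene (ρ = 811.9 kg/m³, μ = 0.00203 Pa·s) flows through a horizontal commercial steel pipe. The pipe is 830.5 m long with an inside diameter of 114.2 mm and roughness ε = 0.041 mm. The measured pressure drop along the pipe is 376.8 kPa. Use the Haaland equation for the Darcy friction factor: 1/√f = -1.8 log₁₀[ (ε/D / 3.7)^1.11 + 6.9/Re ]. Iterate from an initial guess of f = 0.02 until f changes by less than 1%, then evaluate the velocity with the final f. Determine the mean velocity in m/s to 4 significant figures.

V ≈ 2.591 m/s

Rearranging Darcy-Weisbach: V = √(2·ΔP·D/(f·L·ρ)). With ε/D = 4.1e-05/0.1142 = 0.000359, iterate starting from f = 0.02:
  f = 0.02 → V = √(2·3.768e+05·0.1142/(0.02·830.5·811.9)) = 2.526 m/s; Re = ρVD/μ = 1.154e+05; f → 0.01907
  f = 0.01907 → V = 2.587 m/s; Re = 1.182e+05; f → 0.01901
Converged (Δf/f < 1%). With the final f = 0.01901: V = √(2·3.768e+05·0.1142/(0.01901·830.5·811.9)) = 2.591 m/s.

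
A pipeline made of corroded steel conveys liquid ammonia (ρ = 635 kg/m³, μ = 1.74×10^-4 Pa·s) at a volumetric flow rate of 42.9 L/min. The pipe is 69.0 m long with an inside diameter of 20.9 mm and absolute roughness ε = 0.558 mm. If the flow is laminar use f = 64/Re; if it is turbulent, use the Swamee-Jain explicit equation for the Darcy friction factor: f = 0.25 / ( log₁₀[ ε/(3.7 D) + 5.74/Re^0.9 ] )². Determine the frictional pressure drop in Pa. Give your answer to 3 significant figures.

Q = 42.9 L/min = 42.9/60000 = 0.000715 m³/s.
Cross-sectional area A = πD²/4 = π(0.0209)²/4 = 0.0003431 m²; mean velocity V = Q/A = 0.000715/0.0003431 = 2.084 m/s.
Reynolds number Re = ρVD/μ = 635 · 2.084 · 0.0209 / 0.000174 = 1.59e+05.
Re > 4000 → turbulent. Relative roughness ε/D = 0.000558/0.0209 = 0.0267. Swamee-Jain: f = 0.25/(log₁₀[0.0267/3.7 + 5.74/1.59e+05^0.9])² = 0.25/(log₁₀[0.00722 + 0.00012])² = 0.25/(-2.135)² = 0.05487.
Darcy-Weisbach: ΔP = f(L/D)(ρV²/2) = 0.05487·(69/0.0209)·(635·2.084²/2) = 0.05487·3301·1379 = 2.498e+05 Pa.

ΔP ≈ 250000 Pa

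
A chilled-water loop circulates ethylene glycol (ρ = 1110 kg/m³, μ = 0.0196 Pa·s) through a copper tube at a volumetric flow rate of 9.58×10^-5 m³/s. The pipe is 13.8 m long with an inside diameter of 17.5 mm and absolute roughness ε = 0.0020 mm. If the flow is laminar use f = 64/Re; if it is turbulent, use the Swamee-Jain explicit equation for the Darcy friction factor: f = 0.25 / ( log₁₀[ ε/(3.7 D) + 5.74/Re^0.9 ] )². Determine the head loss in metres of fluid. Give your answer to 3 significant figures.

h_f ≈ 1.03 m

Cross-sectional area A = πD²/4 = π(0.0175)²/4 = 0.0002405 m²; mean velocity V = Q/A = 9.58e-05/0.0002405 = 0.3983 m/s.
Reynolds number Re = ρVD/μ = 1110 · 0.3983 · 0.0175 / 0.0196 = 394.7.
Re < 2300 → laminar flow, so f = 64/Re = 64/394.7 = 0.1621 (the turbulent correlation is not needed).
Darcy-Weisbach: ΔP = f(L/D)(ρV²/2) = 0.1621·(13.8/0.0175)·(1110·0.3983²/2) = 0.1621·788.6·88.04 = 1.126e+04 Pa.
Head loss h_f = ΔP/(ρg) = 1.126e+04/(1110·9.81) = 1.03 m.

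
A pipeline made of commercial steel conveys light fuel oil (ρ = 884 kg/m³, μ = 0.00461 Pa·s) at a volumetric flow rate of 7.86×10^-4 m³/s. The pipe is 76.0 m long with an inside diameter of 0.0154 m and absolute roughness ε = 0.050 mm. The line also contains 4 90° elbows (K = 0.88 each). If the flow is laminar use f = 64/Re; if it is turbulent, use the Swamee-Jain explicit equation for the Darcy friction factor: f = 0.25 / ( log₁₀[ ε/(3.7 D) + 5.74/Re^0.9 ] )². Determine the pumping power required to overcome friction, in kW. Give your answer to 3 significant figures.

Cross-sectional area A = πD²/4 = π(0.0154)²/4 = 0.0001863 m²; mean velocity V = Q/A = 0.000786/0.0001863 = 4.22 m/s.
Reynolds number Re = ρVD/μ = 884 · 4.22 · 0.0154 / 0.00461 = 1.246e+04.
Re > 4000 → turbulent. Relative roughness ε/D = 5e-05/0.0154 = 0.00325. Swamee-Jain: f = 0.25/(log₁₀[0.00325/3.7 + 5.74/1.246e+04^0.9])² = 0.25/(log₁₀[0.000878 + 0.00118])² = 0.25/(-2.686)² = 0.03465.
Total minor-loss coefficient ΣK = 4·0.88 = 3.52.
ΔP = [f·L/D + ΣK]·(ρV²/2) = [0.03465·76/0.0154 + 3.52]·(884·4.22²/2) = [171 + 3.52]·7871 = 1.374e+06 Pa.
Pumping power P = QΔP = 0.000786·1.374e+06 = 1080 W = 1.08 kW.

P ≈ 1.08 kW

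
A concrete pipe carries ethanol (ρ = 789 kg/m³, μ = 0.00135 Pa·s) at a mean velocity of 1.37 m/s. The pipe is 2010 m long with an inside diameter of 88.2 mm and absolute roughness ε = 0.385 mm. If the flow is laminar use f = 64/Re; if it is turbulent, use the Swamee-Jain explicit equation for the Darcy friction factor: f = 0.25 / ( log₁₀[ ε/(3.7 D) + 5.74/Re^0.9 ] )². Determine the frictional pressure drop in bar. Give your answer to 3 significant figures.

ΔP ≈ 5.21 bar

Reynolds number Re = ρVD/μ = 789 · 1.37 · 0.0882 / 0.00135 = 7.062e+04.
Re > 4000 → turbulent. Relative roughness ε/D = 0.000385/0.0882 = 0.00437. Swamee-Jain: f = 0.25/(log₁₀[0.00437/3.7 + 5.74/7.062e+04^0.9])² = 0.25/(log₁₀[0.00118 + 0.000248])² = 0.25/(-2.845)² = 0.03088.
Darcy-Weisbach: ΔP = f(L/D)(ρV²/2) = 0.03088·(2010/0.0882)·(789·1.37²/2) = 0.03088·2.279e+04·740.4 = 5.211e+05 Pa.
ΔP = 5.211e+05 Pa = 5.21 bar.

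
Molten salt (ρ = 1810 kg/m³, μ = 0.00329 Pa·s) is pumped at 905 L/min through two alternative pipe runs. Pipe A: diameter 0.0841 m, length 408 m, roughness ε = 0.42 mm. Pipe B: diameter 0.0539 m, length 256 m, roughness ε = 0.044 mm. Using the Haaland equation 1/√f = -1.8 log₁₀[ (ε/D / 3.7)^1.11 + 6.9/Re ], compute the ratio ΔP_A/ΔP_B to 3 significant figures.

ΔP_A/ΔP_B ≈ 0.266

Pipe A: V = Q/A = 0.01508/0.005555 = 2.715 m/s; Re = 1.256e+05; ε/D = 0.00499; Haaland → f = 0.0311; ΔP_A = f(L/D)(ρV²/2) = 1.007e+06 Pa.
Pipe B: V = Q/A = 0.01508/0.002282 = 6.61 m/s; Re = 1.96e+05; ε/D = 0.000816; Haaland → f = 0.02017; ΔP_B = f(L/D)(ρV²/2) = 3.789e+06 Pa.
ΔP_A/ΔP_B = 1.007e+06/3.789e+06 = 0.266.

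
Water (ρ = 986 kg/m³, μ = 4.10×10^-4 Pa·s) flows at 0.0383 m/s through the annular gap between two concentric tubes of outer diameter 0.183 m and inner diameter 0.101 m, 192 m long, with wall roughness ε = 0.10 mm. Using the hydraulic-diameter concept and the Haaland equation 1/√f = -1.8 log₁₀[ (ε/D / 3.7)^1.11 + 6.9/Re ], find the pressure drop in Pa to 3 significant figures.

Hydraulic diameter D_h = 4A/P = D_o - D_i = 0.183 - 0.101 = 0.082 m.
Re = ρVD_h/μ = 986·0.0383·0.082/0.00041 = 7553.
ε/D_h = 0.0001/0.082 = 0.00122; Haaland gives 1/√f = -1.8 log₁₀[0.000136+0.000914] = 5.362, so f = 0.03478.
ΔP = f(L/D_h)(ρV²/2) = 0.03478·192/0.082·0.7232 = 58.9 Pa.

ΔP ≈ 58.9 Pa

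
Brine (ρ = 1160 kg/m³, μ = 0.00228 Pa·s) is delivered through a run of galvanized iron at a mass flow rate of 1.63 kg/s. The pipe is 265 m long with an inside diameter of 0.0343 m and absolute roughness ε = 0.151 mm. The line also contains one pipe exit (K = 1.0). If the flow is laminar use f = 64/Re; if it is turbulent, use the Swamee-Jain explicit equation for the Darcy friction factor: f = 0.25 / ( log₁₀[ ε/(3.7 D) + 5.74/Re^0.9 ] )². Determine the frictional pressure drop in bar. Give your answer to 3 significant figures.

A = πD²/4 = π(0.0343)²/4 = 0.000924 m²; mean velocity V = ṁ/(ρA) = 1.63/(1160 · 0.000924) = 1.521 m/s.
Reynolds number Re = ρVD/μ = 1160 · 1.521 · 0.0343 / 0.00228 = 2.654e+04.
Re > 4000 → turbulent. Relative roughness ε/D = 0.000151/0.0343 = 0.0044. Swamee-Jain: f = 0.25/(log₁₀[0.0044/3.7 + 5.74/2.654e+04^0.9])² = 0.25/(log₁₀[0.00119 + 0.000599])² = 0.25/(-2.747)² = 0.03312.
Total minor-loss coefficient ΣK = 1·1 = 1.
ΔP = [f·L/D + ΣK]·(ρV²/2) = [0.03312·265/0.0343 + 1]·(1160·1.521²/2) = [255.9 + 1]·1341 = 3.446e+05 Pa.
ΔP = 3.446e+05 Pa = 3.45 bar.

ΔP ≈ 3.45 bar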